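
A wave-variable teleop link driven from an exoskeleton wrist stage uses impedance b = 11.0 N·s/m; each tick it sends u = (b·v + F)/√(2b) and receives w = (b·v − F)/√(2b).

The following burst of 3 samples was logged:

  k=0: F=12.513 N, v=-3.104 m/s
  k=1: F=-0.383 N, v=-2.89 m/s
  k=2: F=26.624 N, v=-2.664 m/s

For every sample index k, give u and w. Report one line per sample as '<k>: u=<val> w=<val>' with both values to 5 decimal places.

k=0: b·v=11.0×(-3.104)=-34.14400; √(2b)=4.69042; u=(-34.14400+12.513)/4.69042=-4.61174, w=(-34.14400−12.513)/4.69042=-9.94731
k=1: b·v=11.0×(-2.89)=-31.79000; √(2b)=4.69042; u=(-31.79000+(-0.383))/4.69042=-6.85931, w=(-31.79000−(-0.383))/4.69042=-6.69599
k=2: b·v=11.0×(-2.664)=-29.30400; √(2b)=4.69042; u=(-29.30400+26.624)/4.69042=-0.57138, w=(-29.30400−26.624)/4.69042=-11.92389

0: u=-4.61174 w=-9.94731
1: u=-6.85931 w=-6.69599
2: u=-0.57138 w=-11.92389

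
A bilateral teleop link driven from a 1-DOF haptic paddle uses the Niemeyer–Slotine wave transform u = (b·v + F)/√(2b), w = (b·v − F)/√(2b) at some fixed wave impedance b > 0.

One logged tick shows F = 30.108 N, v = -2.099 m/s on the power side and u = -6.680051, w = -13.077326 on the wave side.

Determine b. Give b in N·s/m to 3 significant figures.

b = 44.3 N·s/m

u + w = -19.757377;  u + w = √(2b)·v, so √(2b) = -19.757377/(-2.099) = 9.412757.
b = (√(2b))²/2 = 88.599995/2 = 44.299997.
(Check via u − w = 2F/√(2b): u − w = 6.397275, 2F/√(2b) = 6.397276.)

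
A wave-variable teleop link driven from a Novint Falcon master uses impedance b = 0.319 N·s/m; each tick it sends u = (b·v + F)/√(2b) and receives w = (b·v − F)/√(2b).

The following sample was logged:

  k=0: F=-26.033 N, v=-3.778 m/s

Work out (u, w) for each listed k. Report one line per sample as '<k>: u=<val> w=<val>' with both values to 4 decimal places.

k=0: b·v=0.319×(-3.778)=-1.2052; √(2b)=0.7987; u=(-1.2052+(-26.033))/0.7987=-34.1011, w=(-1.2052−(-26.033))/0.7987=31.0834

0: u=-34.1011 w=31.0834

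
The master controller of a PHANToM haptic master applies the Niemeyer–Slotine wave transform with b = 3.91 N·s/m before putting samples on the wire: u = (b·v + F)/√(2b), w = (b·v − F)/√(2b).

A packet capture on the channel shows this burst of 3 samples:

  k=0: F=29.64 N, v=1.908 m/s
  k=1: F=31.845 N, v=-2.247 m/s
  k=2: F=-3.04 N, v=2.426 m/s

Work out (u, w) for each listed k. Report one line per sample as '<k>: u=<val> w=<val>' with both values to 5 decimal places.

k=0: b·v=3.91×1.908=7.46028; √(2b)=2.79643; u=(7.46028+29.64)/2.79643=13.26703, w=(7.46028−29.64)/2.79643=-7.93145
k=1: b·v=3.91×(-2.247)=-8.78577; √(2b)=2.79643; u=(-8.78577+31.845)/2.79643=8.24596, w=(-8.78577−31.845)/2.79643=-14.52953
k=2: b·v=3.91×2.426=9.48566; √(2b)=2.79643; u=(9.48566+(-3.04))/2.79643=2.30496, w=(9.48566−(-3.04))/2.79643=4.47917

0: u=13.26703 w=-7.93145
1: u=8.24596 w=-14.52953
2: u=2.30496 w=4.47917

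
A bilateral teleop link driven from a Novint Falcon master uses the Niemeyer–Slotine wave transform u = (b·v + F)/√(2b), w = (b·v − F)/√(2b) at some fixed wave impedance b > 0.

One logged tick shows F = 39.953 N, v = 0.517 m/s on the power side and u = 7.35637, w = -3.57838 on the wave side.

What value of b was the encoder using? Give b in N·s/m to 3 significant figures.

b = 26.7 N·s/m

u + w = 3.77799;  u + w = √(2b)·v, so √(2b) = 3.77799/0.517 = 7.30752.
b = (√(2b))²/2 = 53.39991/2 = 26.69995.
(Check via u − w = 2F/√(2b): u − w = 10.93475, 2F/√(2b) = 10.93476.)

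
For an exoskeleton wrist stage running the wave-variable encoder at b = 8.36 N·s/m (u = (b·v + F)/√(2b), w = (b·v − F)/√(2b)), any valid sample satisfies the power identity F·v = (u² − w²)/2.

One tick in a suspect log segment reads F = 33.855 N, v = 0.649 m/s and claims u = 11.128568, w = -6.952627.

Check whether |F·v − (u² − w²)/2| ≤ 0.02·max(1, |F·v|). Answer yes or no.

no

F·v = 33.855×0.649 = 21.971895 W.
(u² − w²)/2 = (123.845026 − 48.339022)/2 = 37.753002 W.
|Δ| = 15.781107;  2% of max(1, |F·v|) = 0.439438.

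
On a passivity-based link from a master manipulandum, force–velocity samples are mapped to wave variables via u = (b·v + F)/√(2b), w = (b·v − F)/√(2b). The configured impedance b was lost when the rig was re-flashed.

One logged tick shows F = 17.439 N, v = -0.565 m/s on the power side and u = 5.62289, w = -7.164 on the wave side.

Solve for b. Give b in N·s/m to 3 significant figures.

u + w = -1.54111;  u + w = √(2b)·v, so √(2b) = -1.54111/(-0.565) = 2.72763.
b = (√(2b))²/2 = 7.43996/2 = 3.71998.
(Check via u − w = 2F/√(2b): u − w = 12.78689, 2F/√(2b) = 12.78693.)

b = 3.72 N·s/m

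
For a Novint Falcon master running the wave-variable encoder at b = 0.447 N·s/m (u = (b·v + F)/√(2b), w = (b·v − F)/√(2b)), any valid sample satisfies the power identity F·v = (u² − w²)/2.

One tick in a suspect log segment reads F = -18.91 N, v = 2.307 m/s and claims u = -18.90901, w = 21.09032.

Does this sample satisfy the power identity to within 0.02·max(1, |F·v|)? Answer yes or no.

yes

F·v = (-18.91)×2.307 = -43.6254 W.
(u² − w²)/2 = (357.5507 − 444.8016)/2 = -43.6255 W.
|Δ| = 0.0001;  2% of max(1, |F·v|) = 0.8725.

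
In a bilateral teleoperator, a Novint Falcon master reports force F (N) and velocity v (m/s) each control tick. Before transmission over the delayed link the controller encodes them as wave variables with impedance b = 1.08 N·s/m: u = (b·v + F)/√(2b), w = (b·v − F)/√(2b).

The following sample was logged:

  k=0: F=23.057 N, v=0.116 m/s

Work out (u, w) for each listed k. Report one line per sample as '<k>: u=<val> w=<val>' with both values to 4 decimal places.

0: u=15.7735 w=-15.6031

k=0: b·v=1.08×0.116=0.1253; √(2b)=1.4697; u=(0.1253+23.057)/1.4697=15.7735, w=(0.1253−23.057)/1.4697=-15.6031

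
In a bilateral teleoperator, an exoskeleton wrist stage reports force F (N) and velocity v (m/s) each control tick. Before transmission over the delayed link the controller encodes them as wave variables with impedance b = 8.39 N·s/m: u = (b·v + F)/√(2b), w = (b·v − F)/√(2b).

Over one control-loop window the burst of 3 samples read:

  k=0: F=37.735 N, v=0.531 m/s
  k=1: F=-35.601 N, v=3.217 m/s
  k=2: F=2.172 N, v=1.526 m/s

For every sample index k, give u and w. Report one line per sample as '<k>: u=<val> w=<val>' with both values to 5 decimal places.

0: u=10.29946 w=-8.12430
1: u=-2.10197 w=15.27989
2: u=3.65574 w=2.59528

k=0: b·v=8.39×0.531=4.45509; √(2b)=4.09634; u=(4.45509+37.735)/4.09634=10.29946, w=(4.45509−37.735)/4.09634=-8.12430
k=1: b·v=8.39×3.217=26.99063; √(2b)=4.09634; u=(26.99063+(-35.601))/4.09634=-2.10197, w=(26.99063−(-35.601))/4.09634=15.27989
k=2: b·v=8.39×1.526=12.80314; √(2b)=4.09634; u=(12.80314+2.172)/4.09634=3.65574, w=(12.80314−2.172)/4.09634=2.59528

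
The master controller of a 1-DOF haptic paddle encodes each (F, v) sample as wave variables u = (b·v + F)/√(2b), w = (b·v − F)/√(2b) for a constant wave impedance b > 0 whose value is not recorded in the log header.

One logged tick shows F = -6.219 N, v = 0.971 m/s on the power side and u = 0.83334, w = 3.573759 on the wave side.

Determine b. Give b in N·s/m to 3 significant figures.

b = 10.3 N·s/m

u + w = 4.407099;  u + w = √(2b)·v, so √(2b) = 4.407099/0.971 = 4.538722.
b = (√(2b))²/2 = 20.599997/2 = 10.299998.
(Check via u − w = 2F/√(2b): u − w = -2.740419, 2F/√(2b) = -2.740419.)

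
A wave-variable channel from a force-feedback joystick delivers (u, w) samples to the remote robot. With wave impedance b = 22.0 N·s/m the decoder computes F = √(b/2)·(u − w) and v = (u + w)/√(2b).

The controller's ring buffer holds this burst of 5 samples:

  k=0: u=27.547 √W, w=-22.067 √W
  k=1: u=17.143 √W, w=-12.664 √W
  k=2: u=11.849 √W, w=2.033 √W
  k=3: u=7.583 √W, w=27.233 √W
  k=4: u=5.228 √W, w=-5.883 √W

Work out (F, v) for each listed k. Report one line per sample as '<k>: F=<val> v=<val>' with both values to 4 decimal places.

k=0: u−w=49.6140, u+w=5.4800; √(b/2)=3.3166, √(2b)=6.6332; F=3.3166×49.614=164.5510, v=5.4800/6.6332=0.8261
k=1: u−w=29.8070, u+w=4.4790; √(b/2)=3.3166, √(2b)=6.6332; F=3.3166×29.807=98.8586, v=4.4790/6.6332=0.6752
k=2: u−w=9.8160, u+w=13.8820; √(b/2)=3.3166, √(2b)=6.6332; F=3.3166×9.816=32.5560, v=13.8820/6.6332=2.0928
k=3: u−w=-19.6500, u+w=34.8160; √(b/2)=3.3166, √(2b)=6.6332; F=3.3166×(-19.65)=-65.1717, v=34.8160/6.6332=5.2487
k=4: u−w=11.1110, u+w=-0.6550; √(b/2)=3.3166, √(2b)=6.6332; F=3.3166×11.111=36.8510, v=-0.6550/6.6332=-0.0987

0: F=164.5510 v=0.8261
1: F=98.8586 v=0.6752
2: F=32.5560 v=2.0928
3: F=-65.1717 v=5.2487
4: F=36.8510 v=-0.0987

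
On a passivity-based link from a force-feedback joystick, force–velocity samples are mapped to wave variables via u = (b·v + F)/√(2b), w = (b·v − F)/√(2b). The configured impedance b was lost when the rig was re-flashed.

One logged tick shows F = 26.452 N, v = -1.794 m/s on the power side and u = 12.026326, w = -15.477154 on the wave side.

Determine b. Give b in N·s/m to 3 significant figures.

u + w = -3.450828;  u + w = √(2b)·v, so √(2b) = -3.450828/(-1.794) = 1.923538.
b = (√(2b))²/2 = 3.700000/2 = 1.850000.
(Check via u − w = 2F/√(2b): u − w = 27.503480, 2F/√(2b) = 27.503479.)

b = 1.85 N·s/m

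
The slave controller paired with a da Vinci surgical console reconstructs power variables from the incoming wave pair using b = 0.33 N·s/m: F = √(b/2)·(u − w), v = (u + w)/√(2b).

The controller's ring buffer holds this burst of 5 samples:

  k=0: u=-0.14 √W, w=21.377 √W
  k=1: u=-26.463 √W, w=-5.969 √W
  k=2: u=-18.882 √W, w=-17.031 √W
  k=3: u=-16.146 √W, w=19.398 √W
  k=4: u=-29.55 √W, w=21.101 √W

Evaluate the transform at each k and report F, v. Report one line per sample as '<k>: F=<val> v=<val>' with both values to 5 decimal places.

k=0: u−w=-21.51700, u+w=21.23700; √(b/2)=0.40620, √(2b)=0.81240; F=0.40620×(-21.517)=-8.74025, v=21.23700/0.81240=26.14094
k=1: u−w=-20.49400, u+w=-32.43200; √(b/2)=0.40620, √(2b)=0.81240; F=0.40620×(-20.494)=-8.32470, v=-32.43200/0.81240=-39.92103
k=2: u−w=-1.85100, u+w=-35.91300; √(b/2)=0.40620, √(2b)=0.81240; F=0.40620×(-1.851)=-0.75188, v=-35.91300/0.81240=-44.20585
k=3: u−w=-35.54400, u+w=3.25200; √(b/2)=0.40620, √(2b)=0.81240; F=0.40620×(-35.544)=-14.43804, v=3.25200/0.81240=4.00294
k=4: u−w=-50.65100, u+w=-8.44900; √(b/2)=0.40620, √(2b)=0.81240; F=0.40620×(-50.651)=-20.57453, v=-8.44900/0.81240=-10.40000

0: F=-8.74025 v=26.14094
1: F=-8.32470 v=-39.92103
2: F=-0.75188 v=-44.20585
3: F=-14.43804 v=4.00294
4: F=-20.57453 v=-10.40000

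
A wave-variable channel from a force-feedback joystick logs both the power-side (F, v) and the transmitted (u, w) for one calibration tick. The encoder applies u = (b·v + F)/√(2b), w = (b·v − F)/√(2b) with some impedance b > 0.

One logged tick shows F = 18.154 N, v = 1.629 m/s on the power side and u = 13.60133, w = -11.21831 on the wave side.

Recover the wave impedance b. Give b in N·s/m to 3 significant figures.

u + w = 2.38302;  u + w = √(2b)·v, so √(2b) = 2.38302/1.629 = 1.46287.
b = (√(2b))²/2 = 2.14000/2 = 1.07000.
(Check via u − w = 2F/√(2b): u − w = 24.81964, 2F/√(2b) = 24.81965.)

b = 1.07 N·s/m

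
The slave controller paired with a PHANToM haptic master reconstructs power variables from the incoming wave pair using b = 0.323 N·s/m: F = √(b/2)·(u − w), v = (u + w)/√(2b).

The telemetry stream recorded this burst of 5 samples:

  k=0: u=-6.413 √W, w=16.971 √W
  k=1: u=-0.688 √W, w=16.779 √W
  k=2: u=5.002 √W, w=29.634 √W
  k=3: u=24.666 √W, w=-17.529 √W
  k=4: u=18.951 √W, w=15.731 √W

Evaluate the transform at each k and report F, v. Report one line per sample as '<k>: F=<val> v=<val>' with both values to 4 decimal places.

0: F=-9.3973 v=13.1361
1: F=-7.0195 v=20.0201
2: F=-9.8989 v=43.0935
3: F=16.9569 v=8.8797
4: F=1.2940 v=43.1507

k=0: u−w=-23.3840, u+w=10.5580; √(b/2)=0.4019, √(2b)=0.8037; F=0.4019×(-23.384)=-9.3973, v=10.5580/0.8037=13.1361
k=1: u−w=-17.4670, u+w=16.0910; √(b/2)=0.4019, √(2b)=0.8037; F=0.4019×(-17.467)=-7.0195, v=16.0910/0.8037=20.0201
k=2: u−w=-24.6320, u+w=34.6360; √(b/2)=0.4019, √(2b)=0.8037; F=0.4019×(-24.632)=-9.8989, v=34.6360/0.8037=43.0935
k=3: u−w=42.1950, u+w=7.1370; √(b/2)=0.4019, √(2b)=0.8037; F=0.4019×42.195=16.9569, v=7.1370/0.8037=8.8797
k=4: u−w=3.2200, u+w=34.6820; √(b/2)=0.4019, √(2b)=0.8037; F=0.4019×3.22=1.2940, v=34.6820/0.8037=43.1507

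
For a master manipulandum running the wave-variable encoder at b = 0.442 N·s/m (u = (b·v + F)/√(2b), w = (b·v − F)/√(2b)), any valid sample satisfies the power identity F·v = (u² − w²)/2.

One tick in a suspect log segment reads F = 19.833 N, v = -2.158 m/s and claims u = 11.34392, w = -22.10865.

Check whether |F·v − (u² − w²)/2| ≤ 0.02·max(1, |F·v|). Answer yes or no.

no

F·v = 19.833×(-2.158) = -42.7996 W.
(u² − w²)/2 = (128.6845 − 488.7924)/2 = -180.0539 W.
|Δ| = 137.2543;  2% of max(1, |F·v|) = 0.8560.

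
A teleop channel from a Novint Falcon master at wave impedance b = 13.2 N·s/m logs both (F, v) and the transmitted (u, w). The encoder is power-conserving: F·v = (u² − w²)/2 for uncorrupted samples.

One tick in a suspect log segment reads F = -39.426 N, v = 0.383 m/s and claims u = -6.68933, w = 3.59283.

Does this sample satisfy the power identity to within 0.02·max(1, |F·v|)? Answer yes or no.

no

F·v = (-39.426)×0.383 = -15.1002 W.
(u² − w²)/2 = (44.7471 − 12.9084)/2 = 15.9194 W.
|Δ| = 31.0195;  2% of max(1, |F·v|) = 0.3020.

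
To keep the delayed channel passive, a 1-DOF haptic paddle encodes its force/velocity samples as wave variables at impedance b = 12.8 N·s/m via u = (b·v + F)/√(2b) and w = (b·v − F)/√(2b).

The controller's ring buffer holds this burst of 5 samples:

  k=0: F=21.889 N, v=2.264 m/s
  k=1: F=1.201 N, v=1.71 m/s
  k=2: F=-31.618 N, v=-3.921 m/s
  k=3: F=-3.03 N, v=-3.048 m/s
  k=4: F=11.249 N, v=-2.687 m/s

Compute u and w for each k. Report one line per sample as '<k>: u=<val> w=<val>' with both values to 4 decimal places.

k=0: b·v=12.8×2.264=28.9792; √(2b)=5.0596; u=(28.9792+21.889)/5.0596=10.0537, w=(28.9792−21.889)/5.0596=1.4013
k=1: b·v=12.8×1.71=21.8880; √(2b)=5.0596; u=(21.8880+1.201)/5.0596=4.5634, w=(21.8880−1.201)/5.0596=4.0886
k=2: b·v=12.8×(-3.921)=-50.1888; √(2b)=5.0596; u=(-50.1888+(-31.618))/5.0596=-16.1685, w=(-50.1888−(-31.618))/5.0596=-3.6704
k=3: b·v=12.8×(-3.048)=-39.0144; √(2b)=5.0596; u=(-39.0144+(-3.03))/5.0596=-8.3098, w=(-39.0144−(-3.03))/5.0596=-7.1120
k=4: b·v=12.8×(-2.687)=-34.3936; √(2b)=5.0596; u=(-34.3936+11.249)/5.0596=-4.5744, w=(-34.3936−11.249)/5.0596=-9.0209

0: u=10.0537 w=1.4013
1: u=4.5634 w=4.0886
2: u=-16.1685 w=-3.6704
3: u=-8.3098 w=-7.1120
4: u=-4.5744 w=-9.0209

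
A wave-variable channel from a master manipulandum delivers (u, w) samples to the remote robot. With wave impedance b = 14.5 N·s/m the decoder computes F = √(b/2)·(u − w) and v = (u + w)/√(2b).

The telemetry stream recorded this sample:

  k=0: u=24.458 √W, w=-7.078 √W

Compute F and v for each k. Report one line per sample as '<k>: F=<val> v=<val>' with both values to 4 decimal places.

0: F=84.9133 v=3.2274

k=0: u−w=31.5360, u+w=17.3800; √(b/2)=2.6926, √(2b)=5.3852; F=2.6926×31.536=84.9133, v=17.3800/5.3852=3.2274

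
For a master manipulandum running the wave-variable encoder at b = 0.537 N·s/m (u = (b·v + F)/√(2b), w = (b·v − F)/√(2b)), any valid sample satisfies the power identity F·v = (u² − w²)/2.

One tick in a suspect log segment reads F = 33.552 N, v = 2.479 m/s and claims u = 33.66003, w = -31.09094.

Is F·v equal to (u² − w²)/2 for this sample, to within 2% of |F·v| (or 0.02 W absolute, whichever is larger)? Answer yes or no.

yes

F·v = 33.552×2.479 = 83.17541 W.
(u² − w²)/2 = (1132.99762 − 966.64655)/2 = 83.17553 W.
|Δ| = 0.00013;  2% of max(1, |F·v|) = 1.66351.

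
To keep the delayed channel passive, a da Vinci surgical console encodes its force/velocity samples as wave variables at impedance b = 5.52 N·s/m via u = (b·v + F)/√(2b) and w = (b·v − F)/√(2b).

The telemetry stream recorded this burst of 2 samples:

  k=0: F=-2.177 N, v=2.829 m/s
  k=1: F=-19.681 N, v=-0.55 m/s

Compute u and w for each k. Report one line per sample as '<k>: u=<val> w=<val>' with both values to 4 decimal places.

0: u=4.0447 w=5.3551
1: u=-6.8370 w=5.0096

k=0: b·v=5.52×2.829=15.6161; √(2b)=3.3226; u=(15.6161+(-2.177))/3.3226=4.0447, w=(15.6161−(-2.177))/3.3226=5.3551
k=1: b·v=5.52×(-0.55)=-3.0360; √(2b)=3.3226; u=(-3.0360+(-19.681))/3.3226=-6.8370, w=(-3.0360−(-19.681))/3.3226=5.0096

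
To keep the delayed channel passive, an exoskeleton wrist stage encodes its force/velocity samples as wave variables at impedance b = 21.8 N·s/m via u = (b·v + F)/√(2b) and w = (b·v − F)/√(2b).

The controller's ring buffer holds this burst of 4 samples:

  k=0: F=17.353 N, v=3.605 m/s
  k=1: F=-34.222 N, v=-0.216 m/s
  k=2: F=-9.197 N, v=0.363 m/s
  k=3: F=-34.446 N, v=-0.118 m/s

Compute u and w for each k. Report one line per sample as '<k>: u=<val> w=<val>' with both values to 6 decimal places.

k=0: b·v=21.8×3.605=78.589000; √(2b)=6.603030; u=(78.589000+17.353)/6.603030=14.529997, w=(78.589000−17.353)/6.603030=9.273925
k=1: b·v=21.8×(-0.216)=-4.708800; √(2b)=6.603030; u=(-4.708800+(-34.222))/6.603030=-5.895900, w=(-4.708800−(-34.222))/6.603030=4.469645
k=2: b·v=21.8×0.363=7.913400; √(2b)=6.603030; u=(7.913400+(-9.197))/6.603030=-0.194396, w=(7.913400−(-9.197))/6.603030=2.591295
k=3: b·v=21.8×(-0.118)=-2.572400; √(2b)=6.603030; u=(-2.572400+(-34.446))/6.603030=-5.606275, w=(-2.572400−(-34.446))/6.603030=4.827118

0: u=14.529997 w=9.273925
1: u=-5.895900 w=4.469645
2: u=-0.194396 w=2.591295
3: u=-5.606275 w=4.827118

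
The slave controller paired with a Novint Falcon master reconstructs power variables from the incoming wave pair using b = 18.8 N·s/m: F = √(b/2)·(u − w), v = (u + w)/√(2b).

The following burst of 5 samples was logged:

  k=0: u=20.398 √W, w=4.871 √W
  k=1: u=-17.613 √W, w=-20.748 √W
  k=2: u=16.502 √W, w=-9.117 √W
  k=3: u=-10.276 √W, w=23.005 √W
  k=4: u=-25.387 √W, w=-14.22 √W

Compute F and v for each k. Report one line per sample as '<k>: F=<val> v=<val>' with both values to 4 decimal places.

0: F=47.6049 v=4.1209
1: F=9.6117 v=-6.2560
2: F=78.5464 v=1.2044
3: F=-102.0376 v=2.0759
4: F=-34.2374 v=-6.4592

k=0: u−w=15.5270, u+w=25.2690; √(b/2)=3.0659, √(2b)=6.1319; F=3.0659×15.527=47.6049, v=25.2690/6.1319=4.1209
k=1: u−w=3.1350, u+w=-38.3610; √(b/2)=3.0659, √(2b)=6.1319; F=3.0659×3.135=9.6117, v=-38.3610/6.1319=-6.2560
k=2: u−w=25.6190, u+w=7.3850; √(b/2)=3.0659, √(2b)=6.1319; F=3.0659×25.619=78.5464, v=7.3850/6.1319=1.2044
k=3: u−w=-33.2810, u+w=12.7290; √(b/2)=3.0659, √(2b)=6.1319; F=3.0659×(-33.281)=-102.0376, v=12.7290/6.1319=2.0759
k=4: u−w=-11.1670, u+w=-39.6070; √(b/2)=3.0659, √(2b)=6.1319; F=3.0659×(-11.167)=-34.2374, v=-39.6070/6.1319=-6.4592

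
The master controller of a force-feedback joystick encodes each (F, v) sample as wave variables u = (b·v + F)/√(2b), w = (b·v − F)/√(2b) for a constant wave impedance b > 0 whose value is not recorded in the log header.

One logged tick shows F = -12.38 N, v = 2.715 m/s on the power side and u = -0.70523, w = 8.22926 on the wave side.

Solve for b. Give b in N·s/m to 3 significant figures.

u + w = 7.52403;  u + w = √(2b)·v, so √(2b) = 7.52403/2.715 = 2.77128.
b = (√(2b))²/2 = 7.68000/2 = 3.84000.
(Check via u − w = 2F/√(2b): u − w = -8.93449, 2F/√(2b) = -8.93449.)

b = 3.84 N·s/m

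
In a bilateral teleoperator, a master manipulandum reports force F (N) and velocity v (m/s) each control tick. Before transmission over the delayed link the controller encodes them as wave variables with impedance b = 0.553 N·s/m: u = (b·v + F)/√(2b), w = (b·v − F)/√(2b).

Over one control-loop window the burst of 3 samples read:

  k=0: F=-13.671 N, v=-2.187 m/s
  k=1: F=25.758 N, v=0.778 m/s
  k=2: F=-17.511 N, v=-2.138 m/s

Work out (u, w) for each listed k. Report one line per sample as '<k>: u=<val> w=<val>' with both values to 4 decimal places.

0: u=-14.1494 w=11.8494
1: u=24.9017 w=-24.0835
2: u=-17.7750 w=15.5265

k=0: b·v=0.553×(-2.187)=-1.2094; √(2b)=1.0517; u=(-1.2094+(-13.671))/1.0517=-14.1494, w=(-1.2094−(-13.671))/1.0517=11.8494
k=1: b·v=0.553×0.778=0.4302; √(2b)=1.0517; u=(0.4302+25.758)/1.0517=24.9017, w=(0.4302−25.758)/1.0517=-24.0835
k=2: b·v=0.553×(-2.138)=-1.1823; √(2b)=1.0517; u=(-1.1823+(-17.511))/1.0517=-17.7750, w=(-1.1823−(-17.511))/1.0517=15.5265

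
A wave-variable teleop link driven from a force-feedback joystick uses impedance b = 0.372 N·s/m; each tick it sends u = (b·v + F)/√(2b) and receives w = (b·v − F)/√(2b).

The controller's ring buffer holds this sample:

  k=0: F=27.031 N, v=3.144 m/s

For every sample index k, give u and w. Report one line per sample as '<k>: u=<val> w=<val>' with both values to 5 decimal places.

k=0: b·v=0.372×3.144=1.16957; √(2b)=0.86255; u=(1.16957+27.031)/0.86255=32.69425, w=(1.16957−27.031)/0.86255=-29.98238

0: u=32.69425 w=-29.98238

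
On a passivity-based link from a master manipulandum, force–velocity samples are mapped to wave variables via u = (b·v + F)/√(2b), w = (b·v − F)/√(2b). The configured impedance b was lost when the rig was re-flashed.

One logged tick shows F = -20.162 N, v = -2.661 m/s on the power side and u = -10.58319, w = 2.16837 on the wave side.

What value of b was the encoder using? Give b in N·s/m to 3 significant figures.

b = 5 N·s/m

u + w = -8.41482;  u + w = √(2b)·v, so √(2b) = -8.41482/(-2.661) = 3.16228.
b = (√(2b))²/2 = 10.00000/2 = 5.00000.
(Check via u − w = 2F/√(2b): u − w = -12.75156, 2F/√(2b) = -12.75157.)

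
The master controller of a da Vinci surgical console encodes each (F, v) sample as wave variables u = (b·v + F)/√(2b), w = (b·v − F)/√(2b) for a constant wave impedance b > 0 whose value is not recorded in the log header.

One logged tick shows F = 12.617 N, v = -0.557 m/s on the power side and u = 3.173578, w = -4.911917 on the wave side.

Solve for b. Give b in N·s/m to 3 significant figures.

u + w = -1.738339;  u + w = √(2b)·v, so √(2b) = -1.738339/(-0.557) = 3.120896.
b = (√(2b))²/2 = 9.739991/2 = 4.869996.
(Check via u − w = 2F/√(2b): u − w = 8.085495, 2F/√(2b) = 8.085499.)

b = 4.87 N·s/m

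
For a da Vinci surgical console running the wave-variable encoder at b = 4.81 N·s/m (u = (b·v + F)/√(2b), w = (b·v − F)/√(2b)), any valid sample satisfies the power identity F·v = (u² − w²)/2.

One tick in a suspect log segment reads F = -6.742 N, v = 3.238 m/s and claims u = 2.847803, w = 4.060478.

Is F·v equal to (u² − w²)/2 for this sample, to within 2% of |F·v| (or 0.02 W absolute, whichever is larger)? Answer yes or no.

no

F·v = (-6.742)×3.238 = -21.830596 W.
(u² − w²)/2 = (8.109982 − 16.487482)/2 = -4.188750 W.
|Δ| = 17.641846;  2% of max(1, |F·v|) = 0.436612.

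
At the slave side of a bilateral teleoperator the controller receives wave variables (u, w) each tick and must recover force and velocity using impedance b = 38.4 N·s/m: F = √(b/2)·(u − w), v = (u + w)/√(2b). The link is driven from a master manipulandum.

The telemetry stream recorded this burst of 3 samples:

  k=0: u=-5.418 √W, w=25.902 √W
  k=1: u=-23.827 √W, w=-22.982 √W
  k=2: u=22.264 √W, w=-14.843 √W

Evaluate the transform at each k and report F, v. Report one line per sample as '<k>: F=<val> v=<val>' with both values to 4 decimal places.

0: F=-137.2374 v=2.3374
1: F=-3.7026 v=-5.3413
2: F=162.5947 v=0.8468

k=0: u−w=-31.3200, u+w=20.4840; √(b/2)=4.3818, √(2b)=8.7636; F=4.3818×(-31.32)=-137.2374, v=20.4840/8.7636=2.3374
k=1: u−w=-0.8450, u+w=-46.8090; √(b/2)=4.3818, √(2b)=8.7636; F=4.3818×(-0.845)=-3.7026, v=-46.8090/8.7636=-5.3413
k=2: u−w=37.1070, u+w=7.4210; √(b/2)=4.3818, √(2b)=8.7636; F=4.3818×37.107=162.5947, v=7.4210/8.7636=0.8468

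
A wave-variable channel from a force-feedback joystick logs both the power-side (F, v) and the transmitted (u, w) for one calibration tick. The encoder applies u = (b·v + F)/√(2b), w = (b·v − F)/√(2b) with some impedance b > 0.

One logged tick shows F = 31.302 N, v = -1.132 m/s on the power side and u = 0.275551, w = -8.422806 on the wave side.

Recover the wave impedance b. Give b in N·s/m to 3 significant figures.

b = 25.9 N·s/m

u + w = -8.147255;  u + w = √(2b)·v, so √(2b) = -8.147255/(-1.132) = 7.197222.
b = (√(2b))²/2 = 51.800001/2 = 25.900000.
(Check via u − w = 2F/√(2b): u − w = 8.698357, 2F/√(2b) = 8.698356.)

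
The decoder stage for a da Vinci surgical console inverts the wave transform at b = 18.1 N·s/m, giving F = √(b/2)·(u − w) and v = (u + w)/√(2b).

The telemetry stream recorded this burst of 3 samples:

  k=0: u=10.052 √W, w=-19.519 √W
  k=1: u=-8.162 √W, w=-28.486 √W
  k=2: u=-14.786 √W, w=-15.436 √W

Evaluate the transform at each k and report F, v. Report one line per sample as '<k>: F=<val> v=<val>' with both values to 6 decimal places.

k=0: u−w=29.571000, u+w=-9.467000; √(b/2)=3.008322, √(2b)=6.016644; F=3.008322×29.571=88.959084, v=-9.467000/6.016644=-1.573469
k=1: u−w=20.324000, u+w=-36.648000; √(b/2)=3.008322, √(2b)=6.016644; F=3.008322×20.324=61.141132, v=-36.648000/6.016644=-6.091104
k=2: u−w=0.650000, u+w=-30.222000; √(b/2)=3.008322, √(2b)=6.016644; F=3.008322×0.65=1.955409, v=-30.222000/6.016644=-5.023066

0: F=88.959084 v=-1.573469
1: F=61.141132 v=-6.091104
2: F=1.955409 v=-5.023066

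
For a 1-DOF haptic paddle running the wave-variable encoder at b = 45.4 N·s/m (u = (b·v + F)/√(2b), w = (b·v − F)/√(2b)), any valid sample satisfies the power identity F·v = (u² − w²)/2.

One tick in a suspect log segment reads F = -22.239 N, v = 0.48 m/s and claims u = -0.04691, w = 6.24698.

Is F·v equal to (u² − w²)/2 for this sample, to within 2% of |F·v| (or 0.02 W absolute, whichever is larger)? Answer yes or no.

no

F·v = (-22.239)×0.48 = -10.6747 W.
(u² − w²)/2 = (0.0022 − 39.0248)/2 = -19.5113 W.
|Δ| = 8.8366;  2% of max(1, |F·v|) = 0.2135.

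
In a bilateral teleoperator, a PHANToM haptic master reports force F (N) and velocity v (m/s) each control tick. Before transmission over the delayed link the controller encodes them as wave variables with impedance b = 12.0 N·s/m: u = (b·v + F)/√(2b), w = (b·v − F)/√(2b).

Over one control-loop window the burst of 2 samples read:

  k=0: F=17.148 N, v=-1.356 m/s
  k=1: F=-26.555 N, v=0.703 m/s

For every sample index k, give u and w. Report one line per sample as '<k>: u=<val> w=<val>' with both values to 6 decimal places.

0: u=0.178813 w=-6.821829
1: u=-3.698525 w=7.142508

k=0: b·v=12.0×(-1.356)=-16.272000; √(2b)=4.898979; u=(-16.272000+17.148)/4.898979=0.178813, w=(-16.272000−17.148)/4.898979=-6.821829
k=1: b·v=12.0×0.703=8.436000; √(2b)=4.898979; u=(8.436000+(-26.555))/4.898979=-3.698525, w=(8.436000−(-26.555))/4.898979=7.142508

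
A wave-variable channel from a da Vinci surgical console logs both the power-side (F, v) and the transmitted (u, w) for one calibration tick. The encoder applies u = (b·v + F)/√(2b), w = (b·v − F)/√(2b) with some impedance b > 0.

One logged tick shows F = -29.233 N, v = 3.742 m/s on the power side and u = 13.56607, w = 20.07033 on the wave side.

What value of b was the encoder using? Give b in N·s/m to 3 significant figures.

b = 40.4 N·s/m

u + w = 33.6364;  u + w = √(2b)·v, so √(2b) = 33.6364/3.742 = 8.9889.
b = (√(2b))²/2 = 80.8000/2 = 40.4000.
(Check via u − w = 2F/√(2b): u − w = -6.5043, 2F/√(2b) = -6.5043.)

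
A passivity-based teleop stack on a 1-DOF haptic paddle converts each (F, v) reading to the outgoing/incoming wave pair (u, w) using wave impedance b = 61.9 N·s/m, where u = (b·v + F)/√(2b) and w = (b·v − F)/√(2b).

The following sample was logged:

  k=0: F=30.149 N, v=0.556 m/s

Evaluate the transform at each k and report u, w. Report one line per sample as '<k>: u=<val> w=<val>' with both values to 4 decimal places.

0: u=5.8028 w=0.3835

k=0: b·v=61.9×0.556=34.4164; √(2b)=11.1265; u=(34.4164+30.149)/11.1265=5.8028, w=(34.4164−30.149)/11.1265=0.3835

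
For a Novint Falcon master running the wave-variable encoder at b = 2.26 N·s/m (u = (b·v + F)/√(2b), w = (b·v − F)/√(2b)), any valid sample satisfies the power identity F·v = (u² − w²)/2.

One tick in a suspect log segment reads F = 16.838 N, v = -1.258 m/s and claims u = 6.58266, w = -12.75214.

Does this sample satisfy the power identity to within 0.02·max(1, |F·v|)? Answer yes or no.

no

F·v = 16.838×(-1.258) = -21.18220 W.
(u² − w²)/2 = (43.33141 − 162.61707)/2 = -59.64283 W.
|Δ| = 38.46063;  2% of max(1, |F·v|) = 0.42364.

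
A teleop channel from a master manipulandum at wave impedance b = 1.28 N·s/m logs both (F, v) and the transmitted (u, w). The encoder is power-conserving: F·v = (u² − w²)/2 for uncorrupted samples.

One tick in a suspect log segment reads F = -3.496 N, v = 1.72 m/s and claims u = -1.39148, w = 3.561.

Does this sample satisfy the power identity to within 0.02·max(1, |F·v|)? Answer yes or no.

F·v = (-3.496)×1.72 = -6.0131 W.
(u² − w²)/2 = (1.9362 − 12.6807)/2 = -5.3723 W.
|Δ| = 0.6409;  2% of max(1, |F·v|) = 0.1203.

no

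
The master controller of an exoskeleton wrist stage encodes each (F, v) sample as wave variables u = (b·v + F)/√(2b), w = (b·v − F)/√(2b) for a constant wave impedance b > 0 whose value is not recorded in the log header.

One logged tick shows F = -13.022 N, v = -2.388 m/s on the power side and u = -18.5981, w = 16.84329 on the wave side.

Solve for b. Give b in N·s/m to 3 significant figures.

u + w = -1.75481;  u + w = √(2b)·v, so √(2b) = -1.75481/(-2.388) = 0.73485.
b = (√(2b))²/2 = 0.54000/2 = 0.27000.
(Check via u − w = 2F/√(2b): u − w = -35.44139, 2F/√(2b) = -35.44148.)

b = 0.27 N·s/m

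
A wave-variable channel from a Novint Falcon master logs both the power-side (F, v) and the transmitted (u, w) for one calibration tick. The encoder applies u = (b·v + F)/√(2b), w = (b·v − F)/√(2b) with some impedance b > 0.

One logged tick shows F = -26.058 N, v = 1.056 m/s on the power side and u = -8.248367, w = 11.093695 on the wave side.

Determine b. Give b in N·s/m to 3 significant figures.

u + w = 2.845328;  u + w = √(2b)·v, so √(2b) = 2.845328/1.056 = 2.694439.
b = (√(2b))²/2 = 7.260004/2 = 3.630002.
(Check via u − w = 2F/√(2b): u − w = -19.342062, 2F/√(2b) = -19.342057.)

b = 3.63 N·s/m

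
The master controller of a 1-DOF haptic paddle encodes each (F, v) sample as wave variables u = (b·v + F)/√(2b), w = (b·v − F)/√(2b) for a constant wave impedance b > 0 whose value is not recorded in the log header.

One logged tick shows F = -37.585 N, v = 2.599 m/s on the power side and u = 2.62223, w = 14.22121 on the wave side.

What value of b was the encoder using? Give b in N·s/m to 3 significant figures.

b = 21 N·s/m

u + w = 16.8434;  u + w = √(2b)·v, so √(2b) = 16.8434/2.599 = 6.4807.
b = (√(2b))²/2 = 42.0000/2 = 21.0000.
(Check via u − w = 2F/√(2b): u − w = -11.5990, 2F/√(2b) = -11.5990.)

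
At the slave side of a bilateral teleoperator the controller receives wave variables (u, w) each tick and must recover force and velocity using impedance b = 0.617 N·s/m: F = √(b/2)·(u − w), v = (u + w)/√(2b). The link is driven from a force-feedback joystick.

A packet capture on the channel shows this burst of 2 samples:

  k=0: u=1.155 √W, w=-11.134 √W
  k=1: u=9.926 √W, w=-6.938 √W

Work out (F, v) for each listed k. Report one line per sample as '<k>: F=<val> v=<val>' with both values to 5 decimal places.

k=0: u−w=12.28900, u+w=-9.97900; √(b/2)=0.55543, √(2b)=1.11086; F=0.55543×12.289=6.82565, v=-9.97900/1.11086=-8.98317
k=1: u−w=16.86400, u+w=2.98800; √(b/2)=0.55543, √(2b)=1.11086; F=0.55543×16.864=9.36673, v=2.98800/1.11086=2.68982

0: F=6.82565 v=-8.98317
1: F=9.36673 v=2.68982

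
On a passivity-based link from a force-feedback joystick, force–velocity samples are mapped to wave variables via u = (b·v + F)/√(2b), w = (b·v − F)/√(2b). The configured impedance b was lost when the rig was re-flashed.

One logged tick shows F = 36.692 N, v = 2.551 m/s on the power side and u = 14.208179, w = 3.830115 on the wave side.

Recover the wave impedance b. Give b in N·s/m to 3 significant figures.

b = 25 N·s/m

u + w = 18.038294;  u + w = √(2b)·v, so √(2b) = 18.038294/2.551 = 7.071068.
b = (√(2b))²/2 = 50.000000/2 = 25.000000.
(Check via u − w = 2F/√(2b): u − w = 10.378064, 2F/√(2b) = 10.378065.)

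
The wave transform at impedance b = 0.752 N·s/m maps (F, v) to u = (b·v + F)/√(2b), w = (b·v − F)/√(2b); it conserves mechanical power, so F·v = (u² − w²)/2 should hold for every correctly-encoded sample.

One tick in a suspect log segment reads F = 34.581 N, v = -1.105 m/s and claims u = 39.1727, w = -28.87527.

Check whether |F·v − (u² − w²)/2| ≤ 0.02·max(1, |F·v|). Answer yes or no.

F·v = 34.581×(-1.105) = -38.21201 W.
(u² − w²)/2 = (1534.50043 − 833.78122)/2 = 350.35960 W.
|Δ| = 388.57161;  2% of max(1, |F·v|) = 0.76424.

no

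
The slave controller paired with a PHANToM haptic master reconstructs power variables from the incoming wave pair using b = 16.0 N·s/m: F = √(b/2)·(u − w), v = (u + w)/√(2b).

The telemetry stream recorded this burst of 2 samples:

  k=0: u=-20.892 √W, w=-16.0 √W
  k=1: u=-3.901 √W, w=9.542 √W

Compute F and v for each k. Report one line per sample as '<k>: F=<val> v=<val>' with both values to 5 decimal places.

0: F=-13.83667 v=-6.52165
1: F=-38.02255 v=0.99720

k=0: u−w=-4.89200, u+w=-36.89200; √(b/2)=2.82843, √(2b)=5.65685; F=2.82843×(-4.892)=-13.83667, v=-36.89200/5.65685=-6.52165
k=1: u−w=-13.44300, u+w=5.64100; √(b/2)=2.82843, √(2b)=5.65685; F=2.82843×(-13.443)=-38.02255, v=5.64100/5.65685=0.99720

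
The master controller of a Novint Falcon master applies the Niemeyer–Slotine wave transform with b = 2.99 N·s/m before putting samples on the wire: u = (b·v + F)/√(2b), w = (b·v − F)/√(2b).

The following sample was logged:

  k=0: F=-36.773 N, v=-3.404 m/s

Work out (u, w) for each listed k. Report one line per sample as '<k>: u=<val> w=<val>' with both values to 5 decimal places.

k=0: b·v=2.99×(-3.404)=-10.17796; √(2b)=2.44540; u=(-10.17796+(-36.773))/2.44540=-19.19968, w=(-10.17796−(-36.773))/2.44540=10.87552

0: u=-19.19968 w=10.87552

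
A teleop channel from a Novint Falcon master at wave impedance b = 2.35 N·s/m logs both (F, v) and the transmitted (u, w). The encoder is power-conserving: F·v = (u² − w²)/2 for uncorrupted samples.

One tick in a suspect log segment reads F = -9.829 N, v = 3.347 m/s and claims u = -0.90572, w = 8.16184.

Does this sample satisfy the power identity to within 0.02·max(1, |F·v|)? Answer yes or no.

F·v = (-9.829)×3.347 = -32.8977 W.
(u² − w²)/2 = (0.8203 − 66.6156)/2 = -32.8977 W.
|Δ| = 0.0000;  2% of max(1, |F·v|) = 0.6580.

yes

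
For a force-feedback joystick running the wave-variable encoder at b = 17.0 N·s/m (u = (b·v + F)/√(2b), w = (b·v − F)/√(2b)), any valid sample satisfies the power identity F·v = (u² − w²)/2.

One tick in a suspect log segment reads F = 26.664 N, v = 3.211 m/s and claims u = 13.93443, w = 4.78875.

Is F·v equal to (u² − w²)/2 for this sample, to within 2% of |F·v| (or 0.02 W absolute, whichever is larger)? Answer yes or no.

yes

F·v = 26.664×3.211 = 85.61810 W.
(u² − w²)/2 = (194.16834 − 22.93213)/2 = 85.61811 W.
|Δ| = 0.00000;  2% of max(1, |F·v|) = 1.71236.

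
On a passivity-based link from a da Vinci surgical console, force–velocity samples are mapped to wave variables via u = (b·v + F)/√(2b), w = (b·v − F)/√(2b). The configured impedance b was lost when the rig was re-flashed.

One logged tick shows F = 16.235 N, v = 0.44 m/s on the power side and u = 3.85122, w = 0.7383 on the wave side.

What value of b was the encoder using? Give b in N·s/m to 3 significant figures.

b = 54.4 N·s/m

u + w = 4.58952;  u + w = √(2b)·v, so √(2b) = 4.58952/0.44 = 10.43073.
b = (√(2b))²/2 = 108.80007/2 = 54.40004.
(Check via u − w = 2F/√(2b): u − w = 3.11292, 2F/√(2b) = 3.11292.)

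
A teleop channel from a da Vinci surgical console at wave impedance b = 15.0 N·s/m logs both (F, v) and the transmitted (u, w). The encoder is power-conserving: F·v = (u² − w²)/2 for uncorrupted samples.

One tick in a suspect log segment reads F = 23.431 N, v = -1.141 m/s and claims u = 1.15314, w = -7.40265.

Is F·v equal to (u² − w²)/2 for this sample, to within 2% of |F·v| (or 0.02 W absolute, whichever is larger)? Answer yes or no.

yes

F·v = 23.431×(-1.141) = -26.7348 W.
(u² − w²)/2 = (1.3297 − 54.7992)/2 = -26.7347 W.
|Δ| = 0.0000;  2% of max(1, |F·v|) = 0.5347.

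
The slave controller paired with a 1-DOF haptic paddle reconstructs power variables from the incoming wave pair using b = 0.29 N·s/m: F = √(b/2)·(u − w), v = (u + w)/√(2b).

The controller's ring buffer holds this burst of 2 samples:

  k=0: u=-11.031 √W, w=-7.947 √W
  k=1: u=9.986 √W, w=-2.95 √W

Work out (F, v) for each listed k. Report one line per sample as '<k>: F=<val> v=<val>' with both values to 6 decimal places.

k=0: u−w=-3.084000, u+w=-18.978000; √(b/2)=0.380789, √(2b)=0.761577; F=0.380789×(-3.084)=-1.174352, v=-18.978000/0.761577=-24.919335
k=1: u−w=12.936000, u+w=7.036000; √(b/2)=0.380789, √(2b)=0.761577; F=0.380789×12.936=4.925882, v=7.036000/0.761577=9.238721

0: F=-1.174352 v=-24.919335
1: F=4.925882 v=9.238721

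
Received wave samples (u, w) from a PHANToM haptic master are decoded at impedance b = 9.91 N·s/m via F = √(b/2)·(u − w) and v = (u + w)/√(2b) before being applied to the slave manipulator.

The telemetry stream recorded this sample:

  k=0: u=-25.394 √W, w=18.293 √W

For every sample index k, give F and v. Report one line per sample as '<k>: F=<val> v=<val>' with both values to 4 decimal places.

0: F=-97.2465 v=-1.5950

k=0: u−w=-43.6870, u+w=-7.1010; √(b/2)=2.2260, √(2b)=4.4520; F=2.2260×(-43.687)=-97.2465, v=-7.1010/4.4520=-1.5950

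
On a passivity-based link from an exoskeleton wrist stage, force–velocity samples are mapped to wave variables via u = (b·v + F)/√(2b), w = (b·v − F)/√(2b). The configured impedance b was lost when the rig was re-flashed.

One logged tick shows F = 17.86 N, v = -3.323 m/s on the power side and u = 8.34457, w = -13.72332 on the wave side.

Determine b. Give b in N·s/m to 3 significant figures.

b = 1.31 N·s/m

u + w = -5.3788;  u + w = √(2b)·v, so √(2b) = -5.3788/(-3.323) = 1.6186.
b = (√(2b))²/2 = 2.6200/2 = 1.3100.
(Check via u − w = 2F/√(2b): u − w = 22.0679, 2F/√(2b) = 22.0679.)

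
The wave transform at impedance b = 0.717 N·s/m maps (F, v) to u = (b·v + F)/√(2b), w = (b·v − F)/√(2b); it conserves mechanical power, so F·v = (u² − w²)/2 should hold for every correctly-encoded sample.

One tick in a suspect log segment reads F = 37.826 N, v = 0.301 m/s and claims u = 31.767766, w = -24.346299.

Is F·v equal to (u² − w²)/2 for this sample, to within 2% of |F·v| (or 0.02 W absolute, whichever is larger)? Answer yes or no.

no

F·v = 37.826×0.301 = 11.385626 W.
(u² − w²)/2 = (1009.190957 − 592.742275)/2 = 208.224341 W.
|Δ| = 196.838715;  2% of max(1, |F·v|) = 0.227713.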